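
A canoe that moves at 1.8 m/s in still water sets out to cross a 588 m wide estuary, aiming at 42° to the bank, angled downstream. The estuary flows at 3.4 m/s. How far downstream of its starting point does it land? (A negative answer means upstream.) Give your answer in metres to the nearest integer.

Perpendicular speed = 1.204 m/s; crossing time = 588 / 1.204 = 488.196 s.
Net downstream speed = 4.738 m/s.
Drift = 4.738 × 488.196 = 2312.905 m (downstream).

2313 m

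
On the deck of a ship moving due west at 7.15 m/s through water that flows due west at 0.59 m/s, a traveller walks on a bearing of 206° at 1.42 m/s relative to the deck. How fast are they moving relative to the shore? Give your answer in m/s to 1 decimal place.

In east/north components (m/s): traveller relative to ship = (-0.622, -1.276); ship relative to water = (-7.150, 0.000); water relative to ground = (-0.590, 0.000).
Sum = (-8.362, -1.276) m/s.
Speed = |(-8.362, -1.276)| = 8.459 m/s.

8.5 m/s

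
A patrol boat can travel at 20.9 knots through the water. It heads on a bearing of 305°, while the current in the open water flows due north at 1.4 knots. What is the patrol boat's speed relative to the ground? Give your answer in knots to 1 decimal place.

21.7 knots

Taking east as x and north as y: velocity relative to the water = (-17.120, 11.988) knots; the water relative to ground = (0.000, 1.400) knots.
Velocity relative to ground = (-17.120, 11.988) + (0.000, 1.400) = (-17.120, 13.388) knots.
Speed = |(-17.120, 13.388)| = 21.733 knots.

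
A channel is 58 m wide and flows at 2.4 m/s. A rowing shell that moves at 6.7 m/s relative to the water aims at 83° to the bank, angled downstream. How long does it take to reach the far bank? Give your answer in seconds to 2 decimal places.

The component of the rowing shell's velocity perpendicular to the bank is 6.7 × sin 83° = 6.650 m/s.
Only the cross-stream component determines the crossing time; the current contributes nothing perpendicular to the bank.
Time = 58 / 6.650 = 8.722 s.

8.72 s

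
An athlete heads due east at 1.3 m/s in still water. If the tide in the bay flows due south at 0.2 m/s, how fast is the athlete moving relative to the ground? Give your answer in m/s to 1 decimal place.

1.3 m/s

Taking east as x and north as y: velocity relative to the water = (1.300, 0.000) m/s; the water relative to ground = (0.000, -0.200) m/s.
Velocity relative to ground = (1.300, 0.000) + (0.000, -0.200) = (1.300, -0.200) m/s.
Speed = |(1.300, -0.200)| = 1.315 m/s.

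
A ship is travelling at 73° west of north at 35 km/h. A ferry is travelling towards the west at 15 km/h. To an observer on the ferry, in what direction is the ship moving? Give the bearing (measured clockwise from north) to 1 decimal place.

299.0°

Taking east as x and north as y: ship velocity = (-33.471, 10.233) km/h; ferry velocity = (-15.000, 0.000) km/h.
Velocity of ship relative to ferry = (-33.471, 10.233) − (-15.000, 0.000) = (-18.471, 10.233) km/h.
Bearing = atan2(-18.47, 10.23) = 298.99° clockwise from north.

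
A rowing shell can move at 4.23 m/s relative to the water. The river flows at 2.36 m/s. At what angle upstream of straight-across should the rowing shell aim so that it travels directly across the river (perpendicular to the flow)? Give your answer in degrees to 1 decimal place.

To cancel the current, the upstream component of the rowing shell's velocity must equal the flow: 4.23 sin θ = 2.36.
sin θ = 2.36 / 4.23 = 0.5579.
θ = arcsin(0.5579) = 33.912°.

33.9°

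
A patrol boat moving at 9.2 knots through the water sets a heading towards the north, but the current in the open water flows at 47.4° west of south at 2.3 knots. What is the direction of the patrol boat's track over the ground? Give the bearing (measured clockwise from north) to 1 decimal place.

347.5°

Taking east as x and north as y: velocity relative to the water = (0.000, 9.200) knots; the water relative to ground = (-1.693, -1.557) knots.
Velocity relative to ground = (0.000, 9.200) + (-1.693, -1.557) = (-1.693, 7.643) knots.
Bearing = atan2(-1.69, 7.64) = 347.51° clockwise from north.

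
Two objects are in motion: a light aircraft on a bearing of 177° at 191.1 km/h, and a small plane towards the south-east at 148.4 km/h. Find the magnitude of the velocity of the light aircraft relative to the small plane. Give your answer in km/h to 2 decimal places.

128.03 km/h

Taking east as x and north as y: light aircraft velocity = (10.001, -190.838) km/h; small plane velocity = (104.935, -104.935) km/h.
Velocity of light aircraft relative to small plane = (10.001, -190.838) − (104.935, -104.935) = (-94.933, -85.903) km/h.
Magnitude = |(-94.933, -85.903)| = 128.030 km/h.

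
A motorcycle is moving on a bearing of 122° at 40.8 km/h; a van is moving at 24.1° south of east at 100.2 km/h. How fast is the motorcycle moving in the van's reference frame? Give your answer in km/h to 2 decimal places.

60.05 km/h

Taking east as x and north as y: motorcycle velocity = (34.600, -21.621) km/h; van velocity = (91.466, -40.915) km/h.
Velocity of motorcycle relative to van = (34.600, -21.621) − (91.466, -40.915) = (-56.866, 19.294) km/h.
Magnitude = |(-56.866, 19.294)| = 60.050 km/h.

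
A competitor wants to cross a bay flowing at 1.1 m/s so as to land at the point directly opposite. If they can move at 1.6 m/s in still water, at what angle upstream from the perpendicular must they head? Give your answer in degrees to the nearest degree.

To cancel the current, the upstream component of the competitor's velocity must equal the flow: 1.6 sin θ = 1.1.
sin θ = 1.1 / 1.6 = 0.6875.
θ = arcsin(0.6875) = 43.433°.

43°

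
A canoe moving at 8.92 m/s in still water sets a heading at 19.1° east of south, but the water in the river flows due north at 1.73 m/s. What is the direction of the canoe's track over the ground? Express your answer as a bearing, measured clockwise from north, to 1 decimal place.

Taking east as x and north as y: velocity relative to the water = (2.919, -8.429) m/s; the water relative to ground = (0.000, 1.730) m/s.
Velocity relative to ground = (2.919, -8.429) + (0.000, 1.730) = (2.919, -6.699) m/s.
Bearing = atan2(2.92, -6.70) = 156.46° clockwise from north.

156.5°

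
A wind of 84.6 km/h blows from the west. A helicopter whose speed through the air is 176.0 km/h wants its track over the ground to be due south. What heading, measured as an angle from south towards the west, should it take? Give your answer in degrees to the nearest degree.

The wind pushes perpendicular to the desired track; the heading must have a component into the wind equal to 84.6 km/h: 176.0 sin θ = 84.6.
sin θ = 0.4807, so θ = 28.730°.

29°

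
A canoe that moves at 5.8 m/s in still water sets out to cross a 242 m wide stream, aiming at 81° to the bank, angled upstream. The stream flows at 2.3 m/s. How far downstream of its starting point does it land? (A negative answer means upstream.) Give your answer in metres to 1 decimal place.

Perpendicular speed = 5.729 m/s; crossing time = 242 / 5.729 = 42.244 s.
Net downstream speed = 1.393 m/s.
Drift = 1.393 × 42.244 = 58.833 m (downstream).

58.8 m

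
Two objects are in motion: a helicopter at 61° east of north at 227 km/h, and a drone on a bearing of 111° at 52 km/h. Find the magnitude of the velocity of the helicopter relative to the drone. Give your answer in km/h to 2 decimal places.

Taking east as x and north as y: helicopter velocity = (198.539, 110.052) km/h; drone velocity = (48.546, -18.635) km/h.
Velocity of helicopter relative to drone = (198.539, 110.052) − (48.546, -18.635) = (149.992, 128.687) km/h.
Magnitude = |(149.992, 128.687)| = 197.631 km/h.

197.63 km/h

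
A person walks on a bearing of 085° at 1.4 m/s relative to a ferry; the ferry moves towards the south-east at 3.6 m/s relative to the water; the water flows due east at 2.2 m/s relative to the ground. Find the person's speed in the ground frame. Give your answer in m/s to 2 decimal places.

6.60 m/s

In east/north components (m/s): person relative to ferry = (1.395, 0.122); ferry relative to water = (2.546, -2.546); water relative to ground = (2.200, 0.000).
Sum = (6.140, -2.424) m/s.
Speed = |(6.140, -2.424)| = 6.601 m/s.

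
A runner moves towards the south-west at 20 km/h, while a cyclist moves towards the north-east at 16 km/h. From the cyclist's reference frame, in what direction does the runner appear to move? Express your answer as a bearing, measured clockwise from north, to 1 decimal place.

Taking east as x and north as y: runner velocity = (-14.142, -14.142) km/h; cyclist velocity = (11.314, 11.314) km/h.
Velocity of runner relative to cyclist = (-14.142, -14.142) − (11.314, 11.314) = (-25.456, -25.456) km/h.
Bearing = atan2(-25.46, -25.46) = 225.00° clockwise from north.

225.0°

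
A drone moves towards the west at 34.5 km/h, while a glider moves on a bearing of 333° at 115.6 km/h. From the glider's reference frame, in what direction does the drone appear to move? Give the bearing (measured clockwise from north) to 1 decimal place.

Taking east as x and north as y: drone velocity = (-34.500, 0.000) km/h; glider velocity = (-52.481, 103.000) km/h.
Velocity of drone relative to glider = (-34.500, 0.000) − (-52.481, 103.000) = (17.981, -103.000) km/h.
Bearing = atan2(17.98, -103.00) = 170.10° clockwise from north.

170.1°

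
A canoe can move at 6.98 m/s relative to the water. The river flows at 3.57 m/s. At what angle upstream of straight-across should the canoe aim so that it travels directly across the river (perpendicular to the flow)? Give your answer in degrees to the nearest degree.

To cancel the current, the upstream component of the canoe's velocity must equal the flow: 6.98 sin θ = 3.57.
sin θ = 3.57 / 6.98 = 0.5115.
θ = arcsin(0.5115) = 30.761°.

31°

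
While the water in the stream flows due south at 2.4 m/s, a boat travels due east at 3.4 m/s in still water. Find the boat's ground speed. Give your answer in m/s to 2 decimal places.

Taking east as x and north as y: velocity relative to the water = (3.400, 0.000) m/s; the water relative to ground = (0.000, -2.400) m/s.
Velocity relative to ground = (3.400, 0.000) + (0.000, -2.400) = (3.400, -2.400) m/s.
Speed = |(3.400, -2.400)| = 4.162 m/s.

4.16 m/s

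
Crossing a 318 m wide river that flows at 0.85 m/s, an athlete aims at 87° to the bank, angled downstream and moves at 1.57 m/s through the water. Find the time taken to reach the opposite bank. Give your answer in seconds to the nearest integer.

The component of the athlete's velocity perpendicular to the bank is 1.57 × sin 87° = 1.568 m/s.
Only the cross-stream component determines the crossing time; the current contributes nothing perpendicular to the bank.
Time = 318 / 1.568 = 202.826 s.

203 s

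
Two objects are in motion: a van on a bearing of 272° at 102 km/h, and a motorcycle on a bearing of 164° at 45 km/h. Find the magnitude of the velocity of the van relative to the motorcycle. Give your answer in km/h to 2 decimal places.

123.55 km/h

Taking east as x and north as y: van velocity = (-101.938, 3.560) km/h; motorcycle velocity = (12.404, -43.257) km/h.
Velocity of van relative to motorcycle = (-101.938, 3.560) − (12.404, -43.257) = (-114.342, 46.817) km/h.
Magnitude = |(-114.342, 46.817)| = 123.555 km/h.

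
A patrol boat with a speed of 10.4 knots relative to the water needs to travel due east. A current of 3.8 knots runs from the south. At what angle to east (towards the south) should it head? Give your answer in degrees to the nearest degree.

21°

The current pushes perpendicular to the desired track; the heading must have a component into the current equal to 3.8 knots: 10.4 sin θ = 3.8.
sin θ = 0.3654, so θ = 21.431°.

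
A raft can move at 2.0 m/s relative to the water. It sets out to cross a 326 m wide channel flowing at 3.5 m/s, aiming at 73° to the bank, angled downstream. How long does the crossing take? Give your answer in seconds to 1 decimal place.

The component of the raft's velocity perpendicular to the bank is 2.0 × sin 73° = 1.913 m/s.
The flow acts along the bank and has no component across it.
Time = 326 / 1.913 = 170.448 s.

170.4 s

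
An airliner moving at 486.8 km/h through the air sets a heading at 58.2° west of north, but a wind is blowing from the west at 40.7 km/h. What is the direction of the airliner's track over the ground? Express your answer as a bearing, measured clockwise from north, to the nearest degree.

305°

Taking east as x and north as y: velocity relative to the air = (-413.728, 256.522) km/h; the air relative to ground = (40.700, 0.000) km/h.
Velocity relative to ground = (-413.728, 256.522) + (40.700, 0.000) = (-373.028, 256.522) km/h.
Bearing = atan2(-373.03, 256.52) = 304.52° clockwise from north.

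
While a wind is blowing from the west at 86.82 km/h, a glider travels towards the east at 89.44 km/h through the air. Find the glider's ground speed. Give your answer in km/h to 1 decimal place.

176.3 km/h

Taking east as x and north as y: velocity relative to the air = (89.440, 0.000) km/h; the air relative to ground = (86.820, 0.000) km/h.
Velocity relative to ground = (89.440, 0.000) + (86.820, 0.000) = (176.260, 0.000) km/h.
Speed = |(176.260, 0.000)| = 176.260 km/h.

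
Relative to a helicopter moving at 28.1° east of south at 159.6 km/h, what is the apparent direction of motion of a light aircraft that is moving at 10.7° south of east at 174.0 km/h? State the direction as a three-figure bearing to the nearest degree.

041°

Taking east as x and north as y: light aircraft velocity = (170.975, -32.306) km/h; helicopter velocity = (75.173, -140.787) km/h.
Velocity of light aircraft relative to helicopter = (170.975, -32.306) − (75.173, -140.787) = (95.801, 108.481) km/h.
Bearing = atan2(95.80, 108.48) = 41.45° clockwise from north.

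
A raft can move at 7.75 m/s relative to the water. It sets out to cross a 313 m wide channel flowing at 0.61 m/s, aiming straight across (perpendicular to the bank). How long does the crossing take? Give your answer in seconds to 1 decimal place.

The component of the raft's velocity perpendicular to the bank is 7.75 m/s.
Only the cross-stream component determines the crossing time; the current contributes nothing perpendicular to the bank.
Time = 313 / 7.750 = 40.387 s.

40.4 s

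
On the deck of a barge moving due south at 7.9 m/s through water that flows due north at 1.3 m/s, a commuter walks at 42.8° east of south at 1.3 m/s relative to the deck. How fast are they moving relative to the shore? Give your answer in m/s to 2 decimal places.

7.61 m/s

In east/north components (m/s): commuter relative to barge = (0.883, -0.954); barge relative to water = (0.000, -7.900); water relative to ground = (0.000, 1.300).
Sum = (0.883, -7.554) m/s.
Speed = |(0.883, -7.554)| = 7.605 m/s.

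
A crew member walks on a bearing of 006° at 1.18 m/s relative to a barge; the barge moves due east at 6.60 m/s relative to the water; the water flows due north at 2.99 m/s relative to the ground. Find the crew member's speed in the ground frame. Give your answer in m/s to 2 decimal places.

In east/north components (m/s): crew member relative to barge = (0.123, 1.174); barge relative to water = (6.600, 0.000); water relative to ground = (0.000, 2.990).
Sum = (6.723, 4.164) m/s.
Speed = |(6.723, 4.164)| = 7.908 m/s.

7.91 m/s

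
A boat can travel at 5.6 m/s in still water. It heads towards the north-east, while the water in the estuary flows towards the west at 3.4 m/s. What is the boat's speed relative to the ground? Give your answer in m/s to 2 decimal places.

Taking east as x and north as y: velocity relative to the water = (3.960, 3.960) m/s; the water relative to ground = (-3.400, 0.000) m/s.
Velocity relative to ground = (3.960, 3.960) + (-3.400, 0.000) = (0.560, 3.960) m/s.
Speed = |(0.560, 3.960)| = 3.999 m/s.

4.00 m/s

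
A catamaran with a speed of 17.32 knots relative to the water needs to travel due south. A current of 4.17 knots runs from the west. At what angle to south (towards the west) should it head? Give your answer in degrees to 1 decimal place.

The current pushes perpendicular to the desired track; the heading must have a component into the current equal to 4.17 knots: 17.32 sin θ = 4.17.
sin θ = 0.2408, so θ = 13.932°.

13.9°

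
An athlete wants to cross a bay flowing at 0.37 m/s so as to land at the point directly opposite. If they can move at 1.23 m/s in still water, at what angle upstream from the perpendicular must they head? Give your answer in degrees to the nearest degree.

To cancel the current, the upstream component of the athlete's velocity must equal the flow: 1.23 sin θ = 0.37.
sin θ = 0.37 / 1.23 = 0.3008.
θ = arcsin(0.3008) = 17.506°.

18°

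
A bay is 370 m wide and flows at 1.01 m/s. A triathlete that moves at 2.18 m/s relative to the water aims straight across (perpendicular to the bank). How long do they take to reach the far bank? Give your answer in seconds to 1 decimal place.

The component of the triathlete's velocity perpendicular to the bank is 2.18 m/s.
The flow acts along the bank and has no component across it.
Time = 370 / 2.180 = 169.725 s.

169.7 s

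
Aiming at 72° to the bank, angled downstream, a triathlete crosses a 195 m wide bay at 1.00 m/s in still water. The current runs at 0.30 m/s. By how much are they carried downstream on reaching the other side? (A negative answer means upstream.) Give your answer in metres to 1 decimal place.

Perpendicular speed = 0.951 m/s; crossing time = 195 / 0.951 = 205.035 s.
Net downstream speed = 0.609 m/s.
Drift = 0.609 × 205.035 = 124.870 m (downstream).

124.9 m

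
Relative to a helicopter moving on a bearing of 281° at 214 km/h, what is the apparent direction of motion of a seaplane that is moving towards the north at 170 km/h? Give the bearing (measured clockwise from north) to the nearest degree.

058°

Taking east as x and north as y: seaplane velocity = (0.000, 170.000) km/h; helicopter velocity = (-210.068, 40.833) km/h.
Velocity of seaplane relative to helicopter = (0.000, 170.000) − (-210.068, 40.833) = (210.068, 129.167) km/h.
Bearing = atan2(210.07, 129.17) = 58.41° clockwise from north.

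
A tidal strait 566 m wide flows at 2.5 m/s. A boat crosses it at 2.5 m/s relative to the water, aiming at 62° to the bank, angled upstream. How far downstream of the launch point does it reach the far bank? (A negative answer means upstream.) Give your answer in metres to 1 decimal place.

Perpendicular speed = 2.207 m/s; crossing time = 566 / 2.207 = 256.414 s.
Net downstream speed = 1.326 m/s.
Drift = 1.326 × 256.414 = 340.087 m (downstream).

340.1 m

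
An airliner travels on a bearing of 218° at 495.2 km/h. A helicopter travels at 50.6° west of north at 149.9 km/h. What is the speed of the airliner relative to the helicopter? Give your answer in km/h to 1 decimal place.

Taking east as x and north as y: airliner velocity = (-304.876, -390.223) km/h; helicopter velocity = (-115.833, 95.146) km/h.
Velocity of airliner relative to helicopter = (-304.876, -390.223) − (-115.833, 95.146) = (-189.043, -485.369) km/h.
Magnitude = |(-189.043, -485.369)| = 520.884 km/h.

520.9 km/h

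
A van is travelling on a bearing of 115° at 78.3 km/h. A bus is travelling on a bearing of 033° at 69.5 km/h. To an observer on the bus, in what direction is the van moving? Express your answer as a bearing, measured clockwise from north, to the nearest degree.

Taking east as x and north as y: van velocity = (70.964, -33.091) km/h; bus velocity = (37.852, 58.288) km/h.
Velocity of van relative to bus = (70.964, -33.091) − (37.852, 58.288) = (33.111, -91.379) km/h.
Bearing = atan2(33.11, -91.38) = 160.08° clockwise from north.

160°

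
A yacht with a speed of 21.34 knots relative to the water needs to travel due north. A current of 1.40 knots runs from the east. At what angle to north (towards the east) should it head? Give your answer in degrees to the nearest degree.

4°

The current pushes perpendicular to the desired track; the heading must have a component into the current equal to 1.40 knots: 21.34 sin θ = 1.40.
sin θ = 0.0656, so θ = 3.762°.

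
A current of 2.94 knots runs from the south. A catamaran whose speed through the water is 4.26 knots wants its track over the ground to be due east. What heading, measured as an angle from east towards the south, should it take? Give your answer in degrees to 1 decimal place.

43.6°

The current pushes perpendicular to the desired track; the heading must have a component into the current equal to 2.94 knots: 4.26 sin θ = 2.94.
sin θ = 0.6901, so θ = 43.641°.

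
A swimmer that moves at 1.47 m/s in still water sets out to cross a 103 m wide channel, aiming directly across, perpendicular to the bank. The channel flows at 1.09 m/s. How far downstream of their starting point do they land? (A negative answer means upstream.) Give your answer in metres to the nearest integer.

Perpendicular speed = 1.470 m/s; crossing time = 103 / 1.470 = 70.068 s.
Net downstream speed = 1.090 m/s.
Drift = 1.090 × 70.068 = 76.374 m (downstream).

76 m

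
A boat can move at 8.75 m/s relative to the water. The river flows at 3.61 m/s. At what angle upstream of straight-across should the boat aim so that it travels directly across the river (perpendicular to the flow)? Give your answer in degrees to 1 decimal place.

24.4°

To cancel the current, the upstream component of the boat's velocity must equal the flow: 8.75 sin θ = 3.61.
sin θ = 3.61 / 8.75 = 0.4126.
θ = arcsin(0.4126) = 24.366°.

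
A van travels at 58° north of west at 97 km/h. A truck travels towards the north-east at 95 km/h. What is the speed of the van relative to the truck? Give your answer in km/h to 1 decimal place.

119.5 km/h

Taking east as x and north as y: van velocity = (-51.402, 82.261) km/h; truck velocity = (67.175, 67.175) km/h.
Velocity of van relative to truck = (-51.402, 82.261) − (67.175, 67.175) = (-118.577, 15.086) km/h.
Magnitude = |(-118.577, 15.086)| = 119.533 km/h.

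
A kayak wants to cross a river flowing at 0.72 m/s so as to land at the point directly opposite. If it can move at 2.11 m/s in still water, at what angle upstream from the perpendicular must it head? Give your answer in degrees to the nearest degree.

20°

To cancel the current, the upstream component of the kayak's velocity must equal the flow: 2.11 sin θ = 0.72.
sin θ = 0.72 / 2.11 = 0.3412.
θ = arcsin(0.3412) = 19.952°.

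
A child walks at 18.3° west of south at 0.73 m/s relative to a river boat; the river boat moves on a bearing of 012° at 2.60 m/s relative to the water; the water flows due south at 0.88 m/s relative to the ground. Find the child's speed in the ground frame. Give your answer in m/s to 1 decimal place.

In east/north components (m/s): child relative to river boat = (-0.229, -0.693); river boat relative to water = (0.541, 2.543); water relative to ground = (0.000, -0.880).
Sum = (0.311, 0.970) m/s.
Speed = |(0.311, 0.970)| = 1.019 m/s.

1.0 m/s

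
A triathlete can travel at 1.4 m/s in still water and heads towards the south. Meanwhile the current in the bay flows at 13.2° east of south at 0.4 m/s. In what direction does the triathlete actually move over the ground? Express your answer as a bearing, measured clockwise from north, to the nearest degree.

177°

Taking east as x and north as y: velocity relative to the water = (0.000, -1.400) m/s; the water relative to ground = (0.091, -0.389) m/s.
Velocity relative to ground = (0.000, -1.400) + (0.091, -0.389) = (0.091, -1.789) m/s.
Bearing = atan2(0.09, -1.79) = 177.08° clockwise from north.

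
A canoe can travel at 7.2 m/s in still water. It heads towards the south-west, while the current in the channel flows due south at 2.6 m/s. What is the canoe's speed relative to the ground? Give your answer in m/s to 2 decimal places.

Taking east as x and north as y: velocity relative to the water = (-5.091, -5.091) m/s; the water relative to ground = (0.000, -2.600) m/s.
Velocity relative to ground = (-5.091, -5.091) + (0.000, -2.600) = (-5.091, -7.691) m/s.
Speed = |(-5.091, -7.691)| = 9.224 m/s.

9.22 m/s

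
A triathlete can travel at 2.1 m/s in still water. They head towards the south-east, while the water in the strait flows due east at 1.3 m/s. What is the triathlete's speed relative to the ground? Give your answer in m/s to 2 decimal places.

Taking east as x and north as y: velocity relative to the water = (1.485, -1.485) m/s; the water relative to ground = (1.300, 0.000) m/s.
Velocity relative to ground = (1.485, -1.485) + (1.300, 0.000) = (2.785, -1.485) m/s.
Speed = |(2.785, -1.485)| = 3.156 m/s.

3.16 m/s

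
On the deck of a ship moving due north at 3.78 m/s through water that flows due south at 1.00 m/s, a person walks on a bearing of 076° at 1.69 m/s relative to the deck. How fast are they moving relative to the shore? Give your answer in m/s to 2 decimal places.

3.59 m/s

In east/north components (m/s): person relative to ship = (1.640, 0.409); ship relative to water = (0.000, 3.780); water relative to ground = (0.000, -1.000).
Sum = (1.640, 3.189) m/s.
Speed = |(1.640, 3.189)| = 3.586 m/s.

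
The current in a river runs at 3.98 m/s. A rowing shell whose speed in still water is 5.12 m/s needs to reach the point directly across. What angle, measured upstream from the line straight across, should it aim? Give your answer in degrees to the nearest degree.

51°

To cancel the current, the upstream component of the rowing shell's velocity must equal the flow: 5.12 sin θ = 3.98.
sin θ = 3.98 / 5.12 = 0.7773.
θ = arcsin(0.7773) = 51.018°.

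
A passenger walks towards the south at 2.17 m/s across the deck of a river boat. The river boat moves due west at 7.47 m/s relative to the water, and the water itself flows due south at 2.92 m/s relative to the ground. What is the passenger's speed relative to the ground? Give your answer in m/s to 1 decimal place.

9.0 m/s

In east/north components (m/s): passenger relative to river boat = (0.000, -2.170); river boat relative to water = (-7.470, 0.000); water relative to ground = (0.000, -2.920).
Sum = (-7.470, -5.090) m/s.
Speed = |(-7.470, -5.090)| = 9.039 m/s.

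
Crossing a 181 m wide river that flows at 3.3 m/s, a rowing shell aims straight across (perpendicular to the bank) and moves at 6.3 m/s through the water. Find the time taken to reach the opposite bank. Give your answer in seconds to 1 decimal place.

28.7 s

The component of the rowing shell's velocity perpendicular to the bank is 6.3 m/s.
The flow acts along the bank and has no component across it.
Time = 181 / 6.300 = 28.730 s.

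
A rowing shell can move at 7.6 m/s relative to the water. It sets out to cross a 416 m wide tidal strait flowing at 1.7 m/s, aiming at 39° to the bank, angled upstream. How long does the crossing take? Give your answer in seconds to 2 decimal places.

The component of the rowing shell's velocity perpendicular to the bank is 7.6 × sin 39° = 4.783 m/s.
The flow acts along the bank and has no component across it.
Time = 416 / 4.783 = 86.978 s.

86.98 s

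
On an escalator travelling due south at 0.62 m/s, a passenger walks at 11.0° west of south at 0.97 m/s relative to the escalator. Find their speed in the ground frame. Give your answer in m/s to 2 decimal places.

Taking east as x and north as y: escalator velocity = (0.000, -0.620) m/s; passenger velocity relative to escalator = (-0.185, -0.952) m/s.
Velocity relative to ground = (0.000, -0.620) + (-0.185, -0.952) = (-0.185, -1.572) m/s.
Speed = |(-0.185, -1.572)| = 1.583 m/s.

1.58 m/s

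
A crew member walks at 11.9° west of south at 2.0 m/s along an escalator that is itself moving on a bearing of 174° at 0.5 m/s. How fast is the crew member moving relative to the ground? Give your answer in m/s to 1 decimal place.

2.5 m/s

Taking east as x and north as y: escalator velocity = (0.052, -0.497) m/s; crew member velocity relative to escalator = (-0.412, -1.957) m/s.
Velocity relative to ground = (0.052, -0.497) + (-0.412, -1.957) = (-0.360, -2.454) m/s.
Speed = |(-0.360, -2.454)| = 2.481 m/s.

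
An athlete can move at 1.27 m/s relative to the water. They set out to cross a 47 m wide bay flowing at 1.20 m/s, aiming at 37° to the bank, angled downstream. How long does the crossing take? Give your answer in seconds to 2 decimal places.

61.49 s

The component of the athlete's velocity perpendicular to the bank is 1.27 × sin 37° = 0.764 m/s.
Only the cross-stream component determines the crossing time; the current contributes nothing perpendicular to the bank.
Time = 47 / 0.764 = 61.494 s.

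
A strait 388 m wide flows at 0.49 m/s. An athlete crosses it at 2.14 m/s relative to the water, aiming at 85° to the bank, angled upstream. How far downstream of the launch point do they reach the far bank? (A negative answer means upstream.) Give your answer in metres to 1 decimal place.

55.2 m

Perpendicular speed = 2.132 m/s; crossing time = 388 / 2.132 = 182.001 s.
Net downstream speed = 0.303 m/s.
Drift = 0.303 × 182.001 = 55.235 m (downstream).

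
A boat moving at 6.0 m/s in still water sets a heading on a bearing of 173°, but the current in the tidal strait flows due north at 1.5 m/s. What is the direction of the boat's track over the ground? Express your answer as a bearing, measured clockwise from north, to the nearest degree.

Taking east as x and north as y: velocity relative to the water = (0.731, -5.955) m/s; the water relative to ground = (0.000, 1.500) m/s.
Velocity relative to ground = (0.731, -5.955) + (0.000, 1.500) = (0.731, -4.455) m/s.
Bearing = atan2(0.73, -4.46) = 170.68° clockwise from north.

171°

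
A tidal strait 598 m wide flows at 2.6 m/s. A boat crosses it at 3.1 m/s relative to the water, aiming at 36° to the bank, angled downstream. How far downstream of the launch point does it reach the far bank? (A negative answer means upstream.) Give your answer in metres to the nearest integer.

Perpendicular speed = 1.822 m/s; crossing time = 598 / 1.822 = 328.187 s.
Net downstream speed = 5.108 m/s.
Drift = 5.108 × 328.187 = 1676.361 m (downstream).

1676 m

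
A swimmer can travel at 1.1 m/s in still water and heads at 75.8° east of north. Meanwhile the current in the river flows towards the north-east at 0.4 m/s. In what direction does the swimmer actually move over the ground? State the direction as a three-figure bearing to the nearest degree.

Taking east as x and north as y: velocity relative to the water = (1.066, 0.270) m/s; the water relative to ground = (0.283, 0.283) m/s.
Velocity relative to ground = (1.066, 0.270) + (0.283, 0.283) = (1.349, 0.553) m/s.
Bearing = atan2(1.35, 0.55) = 67.72° clockwise from north.

068°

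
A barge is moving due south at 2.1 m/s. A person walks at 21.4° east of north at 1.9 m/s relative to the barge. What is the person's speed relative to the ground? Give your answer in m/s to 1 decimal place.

Taking east as x and north as y: barge velocity = (0.000, -2.100) m/s; person velocity relative to barge = (0.693, 1.769) m/s.
Velocity relative to ground = (0.000, -2.100) + (0.693, 1.769) = (0.693, -0.331) m/s.
Speed = |(0.693, -0.331)| = 0.768 m/s.

0.8 m/s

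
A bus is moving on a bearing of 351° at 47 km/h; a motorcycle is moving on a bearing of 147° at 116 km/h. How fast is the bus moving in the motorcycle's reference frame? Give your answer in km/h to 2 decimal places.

Taking east as x and north as y: bus velocity = (-7.352, 46.421) km/h; motorcycle velocity = (63.178, -97.286) km/h.
Velocity of bus relative to motorcycle = (-7.352, 46.421) − (63.178, -97.286) = (-70.531, 143.707) km/h.
Magnitude = |(-70.531, 143.707)| = 160.082 km/h.

160.08 km/h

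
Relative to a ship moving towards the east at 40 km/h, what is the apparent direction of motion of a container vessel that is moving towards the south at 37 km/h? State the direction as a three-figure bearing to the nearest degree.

227°

Taking east as x and north as y: container vessel velocity = (0.000, -37.000) km/h; ship velocity = (40.000, 0.000) km/h.
Velocity of container vessel relative to ship = (0.000, -37.000) − (40.000, 0.000) = (-40.000, -37.000) km/h.
Bearing = atan2(-40.00, -37.00) = 227.23° clockwise from north.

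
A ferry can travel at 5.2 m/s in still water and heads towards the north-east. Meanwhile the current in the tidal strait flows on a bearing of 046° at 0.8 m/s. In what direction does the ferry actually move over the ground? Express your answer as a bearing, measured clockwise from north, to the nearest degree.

Taking east as x and north as y: velocity relative to the water = (3.677, 3.677) m/s; the water relative to ground = (0.575, 0.556) m/s.
Velocity relative to ground = (3.677, 3.677) + (0.575, 0.556) = (4.252, 4.233) m/s.
Bearing = atan2(4.25, 4.23) = 45.13° clockwise from north.

045°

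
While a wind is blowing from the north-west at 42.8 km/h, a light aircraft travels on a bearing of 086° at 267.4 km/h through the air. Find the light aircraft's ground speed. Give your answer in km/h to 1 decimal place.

Taking east as x and north as y: velocity relative to the air = (266.749, 18.653) km/h; the air relative to ground = (30.264, -30.264) km/h.
Velocity relative to ground = (266.749, 18.653) + (30.264, -30.264) = (297.013, -11.611) km/h.
Speed = |(297.013, -11.611)| = 297.240 km/h.

297.2 km/h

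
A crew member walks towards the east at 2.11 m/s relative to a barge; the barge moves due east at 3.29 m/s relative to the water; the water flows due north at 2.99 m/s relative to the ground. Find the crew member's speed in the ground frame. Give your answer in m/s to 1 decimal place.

In east/north components (m/s): crew member relative to barge = (2.110, 0.000); barge relative to water = (3.290, 0.000); water relative to ground = (0.000, 2.990).
Sum = (5.400, 2.990) m/s.
Speed = |(5.400, 2.990)| = 6.173 m/s.

6.2 m/s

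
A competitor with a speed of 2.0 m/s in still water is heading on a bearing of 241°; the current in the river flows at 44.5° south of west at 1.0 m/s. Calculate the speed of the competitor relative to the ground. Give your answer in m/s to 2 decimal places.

Taking east as x and north as y: velocity relative to the water = (-1.749, -0.970) m/s; the water relative to ground = (-0.713, -0.701) m/s.
Velocity relative to ground = (-1.749, -0.970) + (-0.713, -0.701) = (-2.462, -1.671) m/s.
Speed = |(-2.462, -1.671)| = 2.976 m/s.

2.98 m/s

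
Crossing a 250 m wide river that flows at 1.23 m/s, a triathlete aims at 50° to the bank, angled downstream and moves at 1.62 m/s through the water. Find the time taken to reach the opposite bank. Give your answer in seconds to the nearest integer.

The component of the triathlete's velocity perpendicular to the bank is 1.62 × sin 50° = 1.241 m/s.
Only the cross-stream component determines the crossing time; the current contributes nothing perpendicular to the bank.
Time = 250 / 1.241 = 201.452 s.

201 s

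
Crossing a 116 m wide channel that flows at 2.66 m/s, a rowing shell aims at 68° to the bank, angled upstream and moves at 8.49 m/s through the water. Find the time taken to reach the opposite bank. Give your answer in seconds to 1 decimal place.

The component of the rowing shell's velocity perpendicular to the bank is 8.49 × sin 68° = 7.872 m/s.
The flow acts along the bank and has no component across it.
Time = 116 / 7.872 = 14.736 s.

14.7 s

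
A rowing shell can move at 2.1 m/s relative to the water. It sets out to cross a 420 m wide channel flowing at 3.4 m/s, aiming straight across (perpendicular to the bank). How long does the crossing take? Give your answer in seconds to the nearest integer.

200 s

The component of the rowing shell's velocity perpendicular to the bank is 2.1 m/s.
The current is parallel to the bank, so it does not affect the crossing time.
Time = 420 / 2.100 = 200.000 s.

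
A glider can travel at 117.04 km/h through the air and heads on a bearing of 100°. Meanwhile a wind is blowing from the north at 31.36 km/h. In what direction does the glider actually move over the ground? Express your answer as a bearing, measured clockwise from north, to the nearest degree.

Taking east as x and north as y: velocity relative to the air = (115.262, -20.324) km/h; the air relative to ground = (0.000, -31.360) km/h.
Velocity relative to ground = (115.262, -20.324) + (0.000, -31.360) = (115.262, -51.684) km/h.
Bearing = atan2(115.26, -51.68) = 114.15° clockwise from north.

114°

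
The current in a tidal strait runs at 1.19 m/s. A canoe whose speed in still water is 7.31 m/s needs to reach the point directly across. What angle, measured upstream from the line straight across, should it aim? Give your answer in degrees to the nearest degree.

To cancel the current, the upstream component of the canoe's velocity must equal the flow: 7.31 sin θ = 1.19.
sin θ = 1.19 / 7.31 = 0.1628.
θ = arcsin(0.1628) = 9.369°.

9°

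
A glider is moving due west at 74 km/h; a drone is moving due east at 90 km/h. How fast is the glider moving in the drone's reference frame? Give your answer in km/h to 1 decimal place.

164.0 km/h

Taking east as x and north as y: glider velocity = (-74.000, 0.000) km/h; drone velocity = (90.000, 0.000) km/h.
Velocity of glider relative to drone = (-74.000, 0.000) − (90.000, 0.000) = (-164.000, 0.000) km/h.
Magnitude = |(-164.000, 0.000)| = 164.000 km/h.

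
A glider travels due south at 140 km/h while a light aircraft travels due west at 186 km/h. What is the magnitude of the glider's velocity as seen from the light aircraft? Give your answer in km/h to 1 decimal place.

Taking east as x and north as y: glider velocity = (0.000, -140.000) km/h; light aircraft velocity = (-186.000, 0.000) km/h.
Velocity of glider relative to light aircraft = (0.000, -140.000) − (-186.000, 0.000) = (186.000, -140.000) km/h.
Magnitude = |(186.000, -140.000)| = 232.800 km/h.

232.8 km/h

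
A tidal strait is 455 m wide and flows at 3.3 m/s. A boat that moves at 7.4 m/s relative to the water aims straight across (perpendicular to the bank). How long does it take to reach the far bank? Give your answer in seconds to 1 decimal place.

61.5 s

The component of the boat's velocity perpendicular to the bank is 7.4 m/s.
The current is parallel to the bank, so it does not affect the crossing time.
Time = 455 / 7.400 = 61.486 s.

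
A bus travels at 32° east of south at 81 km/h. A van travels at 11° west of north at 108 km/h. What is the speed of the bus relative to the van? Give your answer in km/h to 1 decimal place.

185.9 km/h

Taking east as x and north as y: bus velocity = (42.923, -68.692) km/h; van velocity = (-20.607, 106.016) km/h.
Velocity of bus relative to van = (42.923, -68.692) − (-20.607, 106.016) = (63.531, -174.708) km/h.
Magnitude = |(63.531, -174.708)| = 185.900 km/h.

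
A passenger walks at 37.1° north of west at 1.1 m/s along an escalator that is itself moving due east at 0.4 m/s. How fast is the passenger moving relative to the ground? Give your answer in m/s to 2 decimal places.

Taking east as x and north as y: escalator velocity = (0.400, 0.000) m/s; passenger velocity relative to escalator = (-0.877, 0.664) m/s.
Velocity relative to ground = (0.400, 0.000) + (-0.877, 0.664) = (-0.477, 0.664) m/s.
Speed = |(-0.477, 0.664)| = 0.817 m/s.

0.82 m/s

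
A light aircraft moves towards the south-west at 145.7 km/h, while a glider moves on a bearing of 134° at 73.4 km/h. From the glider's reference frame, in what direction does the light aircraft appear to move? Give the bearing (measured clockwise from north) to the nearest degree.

Taking east as x and north as y: light aircraft velocity = (-103.025, -103.025) km/h; glider velocity = (52.800, -50.988) km/h.
Velocity of light aircraft relative to glider = (-103.025, -103.025) − (52.800, -50.988) = (-155.825, -52.038) km/h.
Bearing = atan2(-155.82, -52.04) = 251.53° clockwise from north.

252°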